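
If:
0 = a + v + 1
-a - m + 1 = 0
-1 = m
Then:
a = 2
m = -1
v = -3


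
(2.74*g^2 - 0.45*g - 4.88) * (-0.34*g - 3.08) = -0.9316*g^3 - 8.2862*g^2 + 3.0452*g + 15.0304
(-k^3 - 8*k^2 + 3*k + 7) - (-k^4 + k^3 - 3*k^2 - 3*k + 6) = k^4 - 2*k^3 - 5*k^2 + 6*k + 1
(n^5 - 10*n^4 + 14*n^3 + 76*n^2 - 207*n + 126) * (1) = n^5 - 10*n^4 + 14*n^3 + 76*n^2 - 207*n + 126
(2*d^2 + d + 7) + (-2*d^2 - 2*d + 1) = 8 - d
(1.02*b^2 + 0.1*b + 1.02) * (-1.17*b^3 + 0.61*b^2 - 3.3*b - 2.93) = -1.1934*b^5 + 0.5052*b^4 - 4.4984*b^3 - 2.6964*b^2 - 3.659*b - 2.9886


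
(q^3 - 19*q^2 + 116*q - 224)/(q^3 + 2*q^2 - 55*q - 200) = (q^2 - 11*q + 28)/(q^2 + 10*q + 25)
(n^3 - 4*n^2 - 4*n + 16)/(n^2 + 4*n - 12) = (n^2 - 2*n - 8)/(n + 6)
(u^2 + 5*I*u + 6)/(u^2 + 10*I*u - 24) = (u - I)/(u + 4*I)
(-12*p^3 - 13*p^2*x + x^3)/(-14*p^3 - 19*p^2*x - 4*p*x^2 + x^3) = (-12*p^2 - p*x + x^2)/(-14*p^2 - 5*p*x + x^2)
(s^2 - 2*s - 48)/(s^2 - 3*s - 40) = (s + 6)/(s + 5)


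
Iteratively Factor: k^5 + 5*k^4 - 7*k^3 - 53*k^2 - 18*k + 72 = (k + 2)*(k^4 + 3*k^3 - 13*k^2 - 27*k + 36) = (k + 2)*(k + 3)*(k^3 - 13*k + 12) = (k + 2)*(k + 3)*(k + 4)*(k^2 - 4*k + 3) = (k - 3)*(k + 2)*(k + 3)*(k + 4)*(k - 1)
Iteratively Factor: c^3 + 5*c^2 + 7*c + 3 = (c + 3)*(c^2 + 2*c + 1) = (c + 1)*(c + 3)*(c + 1)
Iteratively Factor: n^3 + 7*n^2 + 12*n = (n)*(n^2 + 7*n + 12) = n*(n + 3)*(n + 4)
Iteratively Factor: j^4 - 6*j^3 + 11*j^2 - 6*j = (j)*(j^3 - 6*j^2 + 11*j - 6) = j*(j - 2)*(j^2 - 4*j + 3) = j*(j - 2)*(j - 1)*(j - 3)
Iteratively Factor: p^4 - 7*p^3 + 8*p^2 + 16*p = (p - 4)*(p^3 - 3*p^2 - 4*p) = (p - 4)*(p + 1)*(p^2 - 4*p) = (p - 4)^2*(p + 1)*(p)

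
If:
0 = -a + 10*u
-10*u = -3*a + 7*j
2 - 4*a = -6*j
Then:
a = 7/8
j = 1/4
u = 7/80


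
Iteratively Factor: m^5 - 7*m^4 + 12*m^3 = (m)*(m^4 - 7*m^3 + 12*m^2) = m*(m - 4)*(m^3 - 3*m^2) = m^2*(m - 4)*(m^2 - 3*m) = m^2*(m - 4)*(m - 3)*(m)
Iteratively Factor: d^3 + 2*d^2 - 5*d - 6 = (d + 1)*(d^2 + d - 6) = (d + 1)*(d + 3)*(d - 2)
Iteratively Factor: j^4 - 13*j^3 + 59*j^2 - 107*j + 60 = (j - 1)*(j^3 - 12*j^2 + 47*j - 60) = (j - 4)*(j - 1)*(j^2 - 8*j + 15) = (j - 4)*(j - 3)*(j - 1)*(j - 5)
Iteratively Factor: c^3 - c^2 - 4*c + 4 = (c - 1)*(c^2 - 4) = (c - 2)*(c - 1)*(c + 2)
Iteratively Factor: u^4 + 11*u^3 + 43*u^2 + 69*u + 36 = (u + 3)*(u^3 + 8*u^2 + 19*u + 12) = (u + 3)^2*(u^2 + 5*u + 4) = (u + 3)^2*(u + 4)*(u + 1)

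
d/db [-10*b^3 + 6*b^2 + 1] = 6*b*(2 - 5*b)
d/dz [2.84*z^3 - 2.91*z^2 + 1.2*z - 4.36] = 8.52*z^2 - 5.82*z + 1.2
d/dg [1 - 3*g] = -3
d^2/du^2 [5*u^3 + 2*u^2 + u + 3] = 30*u + 4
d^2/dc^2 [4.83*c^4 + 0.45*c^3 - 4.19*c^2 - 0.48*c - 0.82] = 57.96*c^2 + 2.7*c - 8.38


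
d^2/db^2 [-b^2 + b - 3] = -2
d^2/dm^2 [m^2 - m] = 2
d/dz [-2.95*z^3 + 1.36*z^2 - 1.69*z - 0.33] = -8.85*z^2 + 2.72*z - 1.69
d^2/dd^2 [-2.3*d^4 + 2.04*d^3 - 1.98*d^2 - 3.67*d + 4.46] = -27.6*d^2 + 12.24*d - 3.96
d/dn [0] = 0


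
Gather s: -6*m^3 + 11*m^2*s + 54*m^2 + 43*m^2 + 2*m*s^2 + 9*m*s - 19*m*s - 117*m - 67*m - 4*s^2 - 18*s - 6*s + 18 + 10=-6*m^3 + 97*m^2 - 184*m + s^2*(2*m - 4) + s*(11*m^2 - 10*m - 24) + 28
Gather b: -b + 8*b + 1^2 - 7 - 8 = 7*b - 14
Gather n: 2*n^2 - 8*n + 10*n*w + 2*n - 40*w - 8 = 2*n^2 + n*(10*w - 6) - 40*w - 8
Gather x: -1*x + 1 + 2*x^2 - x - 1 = 2*x^2 - 2*x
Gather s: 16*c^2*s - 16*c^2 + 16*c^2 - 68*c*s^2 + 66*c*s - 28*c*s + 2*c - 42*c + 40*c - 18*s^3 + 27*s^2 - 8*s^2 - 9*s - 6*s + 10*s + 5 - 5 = -18*s^3 + s^2*(19 - 68*c) + s*(16*c^2 + 38*c - 5)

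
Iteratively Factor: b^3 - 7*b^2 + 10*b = (b - 2)*(b^2 - 5*b) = b*(b - 2)*(b - 5)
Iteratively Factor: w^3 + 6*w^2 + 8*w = (w + 4)*(w^2 + 2*w) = w*(w + 4)*(w + 2)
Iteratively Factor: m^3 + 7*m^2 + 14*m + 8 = (m + 1)*(m^2 + 6*m + 8) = (m + 1)*(m + 2)*(m + 4)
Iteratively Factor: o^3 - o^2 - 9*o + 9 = (o - 3)*(o^2 + 2*o - 3) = (o - 3)*(o - 1)*(o + 3)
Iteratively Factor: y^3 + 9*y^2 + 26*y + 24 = (y + 3)*(y^2 + 6*y + 8) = (y + 2)*(y + 3)*(y + 4)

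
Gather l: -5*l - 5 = -5*l - 5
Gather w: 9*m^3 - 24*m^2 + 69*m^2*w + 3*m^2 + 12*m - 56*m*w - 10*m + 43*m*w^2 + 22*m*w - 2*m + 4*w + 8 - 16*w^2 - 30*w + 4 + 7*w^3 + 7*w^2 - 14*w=9*m^3 - 21*m^2 + 7*w^3 + w^2*(43*m - 9) + w*(69*m^2 - 34*m - 40) + 12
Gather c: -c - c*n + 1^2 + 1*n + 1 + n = c*(-n - 1) + 2*n + 2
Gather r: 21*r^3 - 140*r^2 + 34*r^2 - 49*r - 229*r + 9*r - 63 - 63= 21*r^3 - 106*r^2 - 269*r - 126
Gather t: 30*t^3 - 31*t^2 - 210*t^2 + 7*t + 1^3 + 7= 30*t^3 - 241*t^2 + 7*t + 8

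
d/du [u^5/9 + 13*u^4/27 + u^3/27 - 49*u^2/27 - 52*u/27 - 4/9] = 5*u^4/9 + 52*u^3/27 + u^2/9 - 98*u/27 - 52/27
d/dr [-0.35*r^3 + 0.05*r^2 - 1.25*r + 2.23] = -1.05*r^2 + 0.1*r - 1.25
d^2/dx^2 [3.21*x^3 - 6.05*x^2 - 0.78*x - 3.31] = 19.26*x - 12.1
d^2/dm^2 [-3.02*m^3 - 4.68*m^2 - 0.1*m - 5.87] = -18.12*m - 9.36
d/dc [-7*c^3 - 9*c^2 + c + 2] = -21*c^2 - 18*c + 1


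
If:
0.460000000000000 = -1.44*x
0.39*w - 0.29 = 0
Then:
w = 0.74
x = -0.32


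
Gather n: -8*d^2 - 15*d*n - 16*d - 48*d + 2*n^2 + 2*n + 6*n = -8*d^2 - 64*d + 2*n^2 + n*(8 - 15*d)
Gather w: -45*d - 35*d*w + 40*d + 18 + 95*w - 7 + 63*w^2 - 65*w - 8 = -5*d + 63*w^2 + w*(30 - 35*d) + 3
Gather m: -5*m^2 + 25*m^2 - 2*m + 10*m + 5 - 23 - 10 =20*m^2 + 8*m - 28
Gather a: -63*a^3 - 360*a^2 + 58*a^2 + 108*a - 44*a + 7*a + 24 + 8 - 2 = -63*a^3 - 302*a^2 + 71*a + 30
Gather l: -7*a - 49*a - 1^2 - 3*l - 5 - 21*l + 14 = -56*a - 24*l + 8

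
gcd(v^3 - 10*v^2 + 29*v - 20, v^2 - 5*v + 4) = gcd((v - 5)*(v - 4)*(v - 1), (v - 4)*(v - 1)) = v^2 - 5*v + 4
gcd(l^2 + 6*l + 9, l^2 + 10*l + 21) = l + 3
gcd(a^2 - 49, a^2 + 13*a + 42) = a + 7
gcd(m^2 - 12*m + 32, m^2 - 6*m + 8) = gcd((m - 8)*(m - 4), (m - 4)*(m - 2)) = m - 4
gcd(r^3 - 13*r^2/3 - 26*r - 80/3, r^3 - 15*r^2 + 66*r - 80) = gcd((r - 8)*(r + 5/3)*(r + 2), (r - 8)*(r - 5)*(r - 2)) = r - 8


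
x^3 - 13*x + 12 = (x - 3)*(x - 1)*(x + 4)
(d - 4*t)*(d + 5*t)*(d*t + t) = d^3*t + d^2*t^2 + d^2*t - 20*d*t^3 + d*t^2 - 20*t^3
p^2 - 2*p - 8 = (p - 4)*(p + 2)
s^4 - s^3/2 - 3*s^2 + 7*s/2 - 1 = (s - 1)^2*(s - 1/2)*(s + 2)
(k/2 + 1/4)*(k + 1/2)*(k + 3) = k^3/2 + 2*k^2 + 13*k/8 + 3/8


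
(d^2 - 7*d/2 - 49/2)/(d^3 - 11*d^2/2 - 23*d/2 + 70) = (d - 7)/(d^2 - 9*d + 20)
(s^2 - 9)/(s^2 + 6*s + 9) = (s - 3)/(s + 3)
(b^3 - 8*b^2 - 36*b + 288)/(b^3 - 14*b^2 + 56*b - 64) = (b^2 - 36)/(b^2 - 6*b + 8)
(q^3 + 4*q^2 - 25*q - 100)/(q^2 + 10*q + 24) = (q^2 - 25)/(q + 6)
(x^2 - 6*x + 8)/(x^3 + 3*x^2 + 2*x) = (x^2 - 6*x + 8)/(x*(x^2 + 3*x + 2))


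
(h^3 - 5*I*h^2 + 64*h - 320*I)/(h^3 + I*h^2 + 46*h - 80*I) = (h - 8*I)/(h - 2*I)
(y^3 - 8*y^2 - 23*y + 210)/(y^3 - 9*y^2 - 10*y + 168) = (y + 5)/(y + 4)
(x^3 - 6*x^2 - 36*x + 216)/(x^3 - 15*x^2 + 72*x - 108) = (x + 6)/(x - 3)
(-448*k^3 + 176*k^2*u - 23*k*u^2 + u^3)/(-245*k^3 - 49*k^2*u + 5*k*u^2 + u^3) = (64*k^2 - 16*k*u + u^2)/(35*k^2 + 12*k*u + u^2)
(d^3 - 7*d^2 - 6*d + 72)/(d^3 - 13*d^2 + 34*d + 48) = (d^2 - d - 12)/(d^2 - 7*d - 8)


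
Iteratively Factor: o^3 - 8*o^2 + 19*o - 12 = (o - 4)*(o^2 - 4*o + 3) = (o - 4)*(o - 1)*(o - 3)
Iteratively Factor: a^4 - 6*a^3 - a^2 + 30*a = (a - 5)*(a^3 - a^2 - 6*a) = (a - 5)*(a + 2)*(a^2 - 3*a) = (a - 5)*(a - 3)*(a + 2)*(a)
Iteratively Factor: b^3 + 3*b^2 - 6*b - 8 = (b + 4)*(b^2 - b - 2) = (b + 1)*(b + 4)*(b - 2)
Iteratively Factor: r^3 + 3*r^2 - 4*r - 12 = (r + 3)*(r^2 - 4) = (r + 2)*(r + 3)*(r - 2)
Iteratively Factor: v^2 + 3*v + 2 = (v + 2)*(v + 1)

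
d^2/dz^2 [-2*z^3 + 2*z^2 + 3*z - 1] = 4 - 12*z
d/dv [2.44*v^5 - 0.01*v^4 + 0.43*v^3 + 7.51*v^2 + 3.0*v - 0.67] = 12.2*v^4 - 0.04*v^3 + 1.29*v^2 + 15.02*v + 3.0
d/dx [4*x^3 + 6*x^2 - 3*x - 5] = 12*x^2 + 12*x - 3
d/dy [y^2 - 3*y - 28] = 2*y - 3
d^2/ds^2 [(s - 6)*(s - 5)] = 2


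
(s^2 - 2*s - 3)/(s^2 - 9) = (s + 1)/(s + 3)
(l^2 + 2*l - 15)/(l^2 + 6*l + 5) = (l - 3)/(l + 1)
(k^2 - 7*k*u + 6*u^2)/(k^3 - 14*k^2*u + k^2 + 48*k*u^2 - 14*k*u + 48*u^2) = (-k + u)/(-k^2 + 8*k*u - k + 8*u)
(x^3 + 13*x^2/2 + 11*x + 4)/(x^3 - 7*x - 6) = (x^2 + 9*x/2 + 2)/(x^2 - 2*x - 3)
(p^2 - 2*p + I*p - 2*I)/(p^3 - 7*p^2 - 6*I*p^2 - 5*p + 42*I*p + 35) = (p^2 + p*(-2 + I) - 2*I)/(p^3 - p^2*(7 + 6*I) + p*(-5 + 42*I) + 35)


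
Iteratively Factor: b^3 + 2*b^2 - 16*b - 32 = (b + 2)*(b^2 - 16) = (b - 4)*(b + 2)*(b + 4)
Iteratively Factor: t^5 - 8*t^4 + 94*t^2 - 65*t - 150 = (t - 2)*(t^4 - 6*t^3 - 12*t^2 + 70*t + 75) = (t - 2)*(t + 3)*(t^3 - 9*t^2 + 15*t + 25) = (t - 2)*(t + 1)*(t + 3)*(t^2 - 10*t + 25) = (t - 5)*(t - 2)*(t + 1)*(t + 3)*(t - 5)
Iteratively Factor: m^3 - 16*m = (m + 4)*(m^2 - 4*m) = (m - 4)*(m + 4)*(m)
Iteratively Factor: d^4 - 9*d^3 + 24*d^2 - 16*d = (d - 4)*(d^3 - 5*d^2 + 4*d) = (d - 4)*(d - 1)*(d^2 - 4*d) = d*(d - 4)*(d - 1)*(d - 4)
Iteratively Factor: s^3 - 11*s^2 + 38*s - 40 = (s - 2)*(s^2 - 9*s + 20) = (s - 4)*(s - 2)*(s - 5)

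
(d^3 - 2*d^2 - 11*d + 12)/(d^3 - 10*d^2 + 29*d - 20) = (d + 3)/(d - 5)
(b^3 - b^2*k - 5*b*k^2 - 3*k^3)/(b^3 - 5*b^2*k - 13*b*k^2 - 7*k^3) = (b - 3*k)/(b - 7*k)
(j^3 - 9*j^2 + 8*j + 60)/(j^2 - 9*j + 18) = (j^2 - 3*j - 10)/(j - 3)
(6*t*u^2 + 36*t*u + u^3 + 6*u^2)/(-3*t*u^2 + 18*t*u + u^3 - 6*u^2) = (-6*t*u - 36*t - u^2 - 6*u)/(3*t*u - 18*t - u^2 + 6*u)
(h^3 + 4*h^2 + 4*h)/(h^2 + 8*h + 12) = h*(h + 2)/(h + 6)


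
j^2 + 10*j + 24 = (j + 4)*(j + 6)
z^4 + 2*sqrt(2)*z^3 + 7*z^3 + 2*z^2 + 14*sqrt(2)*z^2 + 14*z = z*(z + 7)*(z + sqrt(2))^2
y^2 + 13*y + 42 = (y + 6)*(y + 7)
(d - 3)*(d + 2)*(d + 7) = d^3 + 6*d^2 - 13*d - 42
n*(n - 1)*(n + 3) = n^3 + 2*n^2 - 3*n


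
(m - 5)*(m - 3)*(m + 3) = m^3 - 5*m^2 - 9*m + 45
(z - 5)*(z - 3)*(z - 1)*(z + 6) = z^4 - 3*z^3 - 31*z^2 + 123*z - 90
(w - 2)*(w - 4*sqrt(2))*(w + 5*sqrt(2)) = w^3 - 2*w^2 + sqrt(2)*w^2 - 40*w - 2*sqrt(2)*w + 80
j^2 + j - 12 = (j - 3)*(j + 4)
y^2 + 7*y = y*(y + 7)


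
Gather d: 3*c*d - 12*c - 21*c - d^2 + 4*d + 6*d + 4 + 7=-33*c - d^2 + d*(3*c + 10) + 11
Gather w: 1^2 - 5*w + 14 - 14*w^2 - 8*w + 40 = -14*w^2 - 13*w + 55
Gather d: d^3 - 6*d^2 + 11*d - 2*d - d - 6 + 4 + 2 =d^3 - 6*d^2 + 8*d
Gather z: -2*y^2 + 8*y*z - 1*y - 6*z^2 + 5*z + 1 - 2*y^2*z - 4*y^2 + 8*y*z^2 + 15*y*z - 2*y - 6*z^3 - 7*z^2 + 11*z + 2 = -6*y^2 - 3*y - 6*z^3 + z^2*(8*y - 13) + z*(-2*y^2 + 23*y + 16) + 3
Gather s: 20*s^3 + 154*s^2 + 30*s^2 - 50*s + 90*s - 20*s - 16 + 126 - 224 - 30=20*s^3 + 184*s^2 + 20*s - 144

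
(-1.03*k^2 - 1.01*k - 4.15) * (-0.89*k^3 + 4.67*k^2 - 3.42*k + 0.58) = 0.9167*k^5 - 3.9112*k^4 + 2.4994*k^3 - 16.5237*k^2 + 13.6072*k - 2.407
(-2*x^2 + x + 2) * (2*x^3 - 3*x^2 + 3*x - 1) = -4*x^5 + 8*x^4 - 5*x^3 - x^2 + 5*x - 2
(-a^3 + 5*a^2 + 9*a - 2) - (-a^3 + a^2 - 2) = 4*a^2 + 9*a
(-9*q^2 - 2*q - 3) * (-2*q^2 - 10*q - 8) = 18*q^4 + 94*q^3 + 98*q^2 + 46*q + 24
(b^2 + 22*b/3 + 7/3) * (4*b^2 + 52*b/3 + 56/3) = 4*b^4 + 140*b^3/3 + 1396*b^2/9 + 532*b/3 + 392/9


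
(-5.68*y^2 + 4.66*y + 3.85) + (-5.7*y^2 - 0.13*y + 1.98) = -11.38*y^2 + 4.53*y + 5.83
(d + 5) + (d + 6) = 2*d + 11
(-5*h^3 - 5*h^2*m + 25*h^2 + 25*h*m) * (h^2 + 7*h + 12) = -5*h^5 - 5*h^4*m - 10*h^4 - 10*h^3*m + 115*h^3 + 115*h^2*m + 300*h^2 + 300*h*m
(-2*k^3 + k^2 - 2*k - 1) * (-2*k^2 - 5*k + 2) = 4*k^5 + 8*k^4 - 5*k^3 + 14*k^2 + k - 2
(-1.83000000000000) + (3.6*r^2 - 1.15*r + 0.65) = 3.6*r^2 - 1.15*r - 1.18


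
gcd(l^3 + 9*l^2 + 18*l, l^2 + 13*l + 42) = l + 6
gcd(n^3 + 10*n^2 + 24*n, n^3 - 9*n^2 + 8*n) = n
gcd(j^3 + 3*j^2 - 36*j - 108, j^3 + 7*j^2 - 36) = j^2 + 9*j + 18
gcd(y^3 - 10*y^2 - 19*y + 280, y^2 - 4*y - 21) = y - 7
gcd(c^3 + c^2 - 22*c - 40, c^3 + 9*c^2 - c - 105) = 1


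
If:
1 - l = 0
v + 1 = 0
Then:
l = 1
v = -1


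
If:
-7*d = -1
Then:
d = 1/7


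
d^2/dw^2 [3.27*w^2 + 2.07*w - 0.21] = 6.54000000000000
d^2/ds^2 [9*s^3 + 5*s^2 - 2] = 54*s + 10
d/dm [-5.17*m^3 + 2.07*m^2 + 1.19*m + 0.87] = -15.51*m^2 + 4.14*m + 1.19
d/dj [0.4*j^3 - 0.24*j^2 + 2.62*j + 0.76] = 1.2*j^2 - 0.48*j + 2.62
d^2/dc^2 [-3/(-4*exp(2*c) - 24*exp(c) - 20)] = 3*(4*(exp(c) + 3)^2*exp(c) - (2*exp(c) + 3)*(exp(2*c) + 6*exp(c) + 5))*exp(c)/(2*(exp(2*c) + 6*exp(c) + 5)^3)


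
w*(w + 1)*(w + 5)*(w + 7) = w^4 + 13*w^3 + 47*w^2 + 35*w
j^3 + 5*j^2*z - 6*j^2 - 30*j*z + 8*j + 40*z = (j - 4)*(j - 2)*(j + 5*z)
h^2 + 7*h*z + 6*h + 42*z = (h + 6)*(h + 7*z)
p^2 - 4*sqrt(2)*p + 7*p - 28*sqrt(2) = (p + 7)*(p - 4*sqrt(2))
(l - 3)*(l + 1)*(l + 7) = l^3 + 5*l^2 - 17*l - 21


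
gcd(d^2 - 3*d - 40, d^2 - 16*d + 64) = d - 8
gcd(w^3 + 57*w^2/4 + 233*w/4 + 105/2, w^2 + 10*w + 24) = w + 6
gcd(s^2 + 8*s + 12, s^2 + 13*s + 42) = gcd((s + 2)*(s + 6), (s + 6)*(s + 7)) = s + 6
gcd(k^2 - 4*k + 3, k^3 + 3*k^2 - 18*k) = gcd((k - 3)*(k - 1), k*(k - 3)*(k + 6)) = k - 3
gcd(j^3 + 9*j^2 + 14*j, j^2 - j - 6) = j + 2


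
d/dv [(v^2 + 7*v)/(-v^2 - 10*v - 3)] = 3*(-v^2 - 2*v - 7)/(v^4 + 20*v^3 + 106*v^2 + 60*v + 9)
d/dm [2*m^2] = 4*m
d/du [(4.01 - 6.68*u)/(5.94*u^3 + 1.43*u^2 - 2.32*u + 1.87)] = (79.3584*u^3 - 61.9058*u^2 - 11.4686*u - 3.1884)/(35.2836*u^6 + 16.9884*u^5 - 25.5167*u^4 + 15.5804*u^3 + 10.7306*u^2 - 8.6768*u + 3.4969)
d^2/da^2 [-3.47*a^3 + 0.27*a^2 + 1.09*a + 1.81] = 0.54 - 20.82*a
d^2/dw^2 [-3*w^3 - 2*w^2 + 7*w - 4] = -18*w - 4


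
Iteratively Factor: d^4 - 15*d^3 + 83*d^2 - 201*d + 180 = (d - 3)*(d^3 - 12*d^2 + 47*d - 60) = (d - 5)*(d - 3)*(d^2 - 7*d + 12) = (d - 5)*(d - 3)^2*(d - 4)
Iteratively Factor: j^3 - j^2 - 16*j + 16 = (j - 4)*(j^2 + 3*j - 4) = (j - 4)*(j + 4)*(j - 1)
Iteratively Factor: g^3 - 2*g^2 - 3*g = (g)*(g^2 - 2*g - 3) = g*(g - 3)*(g + 1)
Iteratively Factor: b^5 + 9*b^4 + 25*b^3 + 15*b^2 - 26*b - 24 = (b + 1)*(b^4 + 8*b^3 + 17*b^2 - 2*b - 24) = (b + 1)*(b + 3)*(b^3 + 5*b^2 + 2*b - 8) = (b - 1)*(b + 1)*(b + 3)*(b^2 + 6*b + 8) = (b - 1)*(b + 1)*(b + 2)*(b + 3)*(b + 4)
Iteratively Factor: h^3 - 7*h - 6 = (h + 2)*(h^2 - 2*h - 3) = (h - 3)*(h + 2)*(h + 1)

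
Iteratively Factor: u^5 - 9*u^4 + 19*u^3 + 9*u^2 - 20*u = (u - 1)*(u^4 - 8*u^3 + 11*u^2 + 20*u) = (u - 1)*(u + 1)*(u^3 - 9*u^2 + 20*u) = (u - 4)*(u - 1)*(u + 1)*(u^2 - 5*u) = (u - 5)*(u - 4)*(u - 1)*(u + 1)*(u)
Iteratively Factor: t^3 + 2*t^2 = (t)*(t^2 + 2*t) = t*(t + 2)*(t)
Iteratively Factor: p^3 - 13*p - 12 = (p + 1)*(p^2 - p - 12) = (p + 1)*(p + 3)*(p - 4)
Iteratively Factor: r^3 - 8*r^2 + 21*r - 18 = (r - 3)*(r^2 - 5*r + 6) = (r - 3)*(r - 2)*(r - 3)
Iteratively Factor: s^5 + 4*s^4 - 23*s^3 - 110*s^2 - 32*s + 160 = (s + 4)*(s^4 - 23*s^2 - 18*s + 40) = (s - 1)*(s + 4)*(s^3 + s^2 - 22*s - 40) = (s - 5)*(s - 1)*(s + 4)*(s^2 + 6*s + 8) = (s - 5)*(s - 1)*(s + 4)^2*(s + 2)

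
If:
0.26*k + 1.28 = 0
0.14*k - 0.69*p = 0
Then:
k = -4.92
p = -1.00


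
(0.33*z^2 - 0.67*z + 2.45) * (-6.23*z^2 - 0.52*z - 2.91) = -2.0559*z^4 + 4.0025*z^3 - 15.8754*z^2 + 0.6757*z - 7.1295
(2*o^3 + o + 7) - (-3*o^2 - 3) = 2*o^3 + 3*o^2 + o + 10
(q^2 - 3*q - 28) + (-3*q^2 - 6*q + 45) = -2*q^2 - 9*q + 17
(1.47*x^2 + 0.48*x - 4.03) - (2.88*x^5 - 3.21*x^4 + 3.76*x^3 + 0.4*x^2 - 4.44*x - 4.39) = -2.88*x^5 + 3.21*x^4 - 3.76*x^3 + 1.07*x^2 + 4.92*x + 0.359999999999999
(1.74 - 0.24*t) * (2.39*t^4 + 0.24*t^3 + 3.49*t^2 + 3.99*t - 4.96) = -0.5736*t^5 + 4.101*t^4 - 0.42*t^3 + 5.115*t^2 + 8.133*t - 8.6304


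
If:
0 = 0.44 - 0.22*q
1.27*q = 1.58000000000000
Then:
No Solution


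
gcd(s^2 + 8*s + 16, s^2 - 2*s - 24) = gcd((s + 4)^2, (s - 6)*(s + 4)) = s + 4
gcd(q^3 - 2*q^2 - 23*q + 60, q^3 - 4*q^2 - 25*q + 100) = q^2 + q - 20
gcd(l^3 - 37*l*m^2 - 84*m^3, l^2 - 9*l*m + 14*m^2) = l - 7*m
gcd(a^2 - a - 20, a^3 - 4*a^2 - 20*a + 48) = a + 4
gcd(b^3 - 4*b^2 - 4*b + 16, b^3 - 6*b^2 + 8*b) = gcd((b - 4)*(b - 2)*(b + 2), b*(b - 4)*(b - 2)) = b^2 - 6*b + 8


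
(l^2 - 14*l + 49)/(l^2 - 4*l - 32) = (-l^2 + 14*l - 49)/(-l^2 + 4*l + 32)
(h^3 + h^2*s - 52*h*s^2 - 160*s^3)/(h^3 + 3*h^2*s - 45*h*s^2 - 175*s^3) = (-h^2 + 4*h*s + 32*s^2)/(-h^2 + 2*h*s + 35*s^2)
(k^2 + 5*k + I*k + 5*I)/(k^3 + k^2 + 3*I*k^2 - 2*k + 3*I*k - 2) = (k + 5)/(k^2 + k*(1 + 2*I) + 2*I)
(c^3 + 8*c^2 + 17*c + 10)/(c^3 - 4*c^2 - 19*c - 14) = (c + 5)/(c - 7)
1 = 1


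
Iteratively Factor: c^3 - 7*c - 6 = (c + 2)*(c^2 - 2*c - 3) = (c + 1)*(c + 2)*(c - 3)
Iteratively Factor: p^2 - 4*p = (p - 4)*(p)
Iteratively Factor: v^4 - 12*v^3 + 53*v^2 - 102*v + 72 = (v - 3)*(v^3 - 9*v^2 + 26*v - 24) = (v - 4)*(v - 3)*(v^2 - 5*v + 6) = (v - 4)*(v - 3)*(v - 2)*(v - 3)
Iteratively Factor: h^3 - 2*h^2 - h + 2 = (h - 2)*(h^2 - 1) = (h - 2)*(h + 1)*(h - 1)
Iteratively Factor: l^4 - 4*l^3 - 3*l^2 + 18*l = (l)*(l^3 - 4*l^2 - 3*l + 18) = l*(l + 2)*(l^2 - 6*l + 9) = l*(l - 3)*(l + 2)*(l - 3)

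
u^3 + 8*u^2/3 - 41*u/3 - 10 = (u - 3)*(u + 2/3)*(u + 5)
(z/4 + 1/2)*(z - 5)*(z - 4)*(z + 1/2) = z^4/4 - 13*z^3/8 - 3*z^2/8 + 41*z/4 + 5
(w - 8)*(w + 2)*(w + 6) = w^3 - 52*w - 96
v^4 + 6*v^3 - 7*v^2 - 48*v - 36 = (v - 3)*(v + 1)*(v + 2)*(v + 6)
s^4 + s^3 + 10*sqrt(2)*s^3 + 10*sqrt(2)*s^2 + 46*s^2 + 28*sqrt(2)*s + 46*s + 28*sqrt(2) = (s + 1)*(s + sqrt(2))*(s + 2*sqrt(2))*(s + 7*sqrt(2))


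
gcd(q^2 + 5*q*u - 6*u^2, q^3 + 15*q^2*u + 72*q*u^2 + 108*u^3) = q + 6*u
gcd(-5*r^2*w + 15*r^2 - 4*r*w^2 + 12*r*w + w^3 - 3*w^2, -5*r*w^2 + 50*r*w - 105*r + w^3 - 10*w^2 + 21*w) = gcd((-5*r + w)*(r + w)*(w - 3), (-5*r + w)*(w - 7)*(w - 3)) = 5*r*w - 15*r - w^2 + 3*w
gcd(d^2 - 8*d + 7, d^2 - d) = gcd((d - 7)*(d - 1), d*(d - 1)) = d - 1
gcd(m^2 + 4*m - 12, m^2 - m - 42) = m + 6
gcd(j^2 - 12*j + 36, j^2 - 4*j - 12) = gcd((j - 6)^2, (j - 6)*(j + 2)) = j - 6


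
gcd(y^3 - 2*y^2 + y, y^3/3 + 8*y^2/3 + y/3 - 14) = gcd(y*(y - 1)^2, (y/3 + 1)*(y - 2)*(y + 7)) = 1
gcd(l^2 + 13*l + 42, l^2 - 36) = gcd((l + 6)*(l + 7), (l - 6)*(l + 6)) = l + 6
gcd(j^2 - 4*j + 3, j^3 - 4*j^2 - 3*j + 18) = j - 3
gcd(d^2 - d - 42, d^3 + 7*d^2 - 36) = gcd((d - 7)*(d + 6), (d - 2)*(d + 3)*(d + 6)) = d + 6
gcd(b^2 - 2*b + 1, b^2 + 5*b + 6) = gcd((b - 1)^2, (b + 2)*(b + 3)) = 1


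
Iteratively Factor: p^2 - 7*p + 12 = (p - 3)*(p - 4)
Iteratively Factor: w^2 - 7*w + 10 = (w - 2)*(w - 5)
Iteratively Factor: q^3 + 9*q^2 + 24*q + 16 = (q + 1)*(q^2 + 8*q + 16) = (q + 1)*(q + 4)*(q + 4)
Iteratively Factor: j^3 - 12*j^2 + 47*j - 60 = (j - 5)*(j^2 - 7*j + 12) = (j - 5)*(j - 4)*(j - 3)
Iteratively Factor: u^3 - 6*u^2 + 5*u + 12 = (u - 3)*(u^2 - 3*u - 4) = (u - 3)*(u + 1)*(u - 4)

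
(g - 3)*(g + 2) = g^2 - g - 6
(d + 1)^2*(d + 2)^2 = d^4 + 6*d^3 + 13*d^2 + 12*d + 4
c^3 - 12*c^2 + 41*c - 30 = (c - 6)*(c - 5)*(c - 1)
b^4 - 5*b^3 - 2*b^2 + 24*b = b*(b - 4)*(b - 3)*(b + 2)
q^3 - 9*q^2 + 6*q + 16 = (q - 8)*(q - 2)*(q + 1)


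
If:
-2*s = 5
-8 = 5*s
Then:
No Solution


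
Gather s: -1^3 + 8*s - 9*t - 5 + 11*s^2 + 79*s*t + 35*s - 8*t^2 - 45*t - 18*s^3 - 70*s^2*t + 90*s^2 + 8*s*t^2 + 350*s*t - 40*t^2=-18*s^3 + s^2*(101 - 70*t) + s*(8*t^2 + 429*t + 43) - 48*t^2 - 54*t - 6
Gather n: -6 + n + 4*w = n + 4*w - 6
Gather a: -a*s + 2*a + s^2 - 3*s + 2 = a*(2 - s) + s^2 - 3*s + 2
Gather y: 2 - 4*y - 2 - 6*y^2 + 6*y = -6*y^2 + 2*y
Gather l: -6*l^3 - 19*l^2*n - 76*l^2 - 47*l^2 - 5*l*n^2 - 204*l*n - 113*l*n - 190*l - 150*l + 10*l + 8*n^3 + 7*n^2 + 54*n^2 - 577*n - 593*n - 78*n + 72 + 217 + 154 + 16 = -6*l^3 + l^2*(-19*n - 123) + l*(-5*n^2 - 317*n - 330) + 8*n^3 + 61*n^2 - 1248*n + 459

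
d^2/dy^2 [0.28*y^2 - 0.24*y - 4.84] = 0.560000000000000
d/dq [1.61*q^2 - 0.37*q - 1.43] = 3.22*q - 0.37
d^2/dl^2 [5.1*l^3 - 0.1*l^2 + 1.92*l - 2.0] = 30.6*l - 0.2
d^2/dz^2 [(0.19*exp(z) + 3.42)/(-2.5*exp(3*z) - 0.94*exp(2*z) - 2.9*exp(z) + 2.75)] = (-4.75*exp(6*z) - 193.7145*exp(5*z) - 83.064884*exp(4*z) - 78.140958*exp(3*z) - 242.52816*exp(2*z) - 65.64025*exp(z) - 28.711375)*exp(z)/(15.625*exp(9*z) + 17.625*exp(8*z) + 61.002*exp(7*z) - 9.841916*exp(6*z) + 31.98732*exp(5*z) - 103.1985*exp(4*z) + 36.12875*exp(3*z) - 48.05625*exp(2*z) + 65.79375*exp(z) - 20.796875)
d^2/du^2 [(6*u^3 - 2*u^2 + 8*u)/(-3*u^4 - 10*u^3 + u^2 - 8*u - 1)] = 4*(-27*u^9 + 27*u^8 - 153*u^7 - 383*u^6 - 480*u^5 + 312*u^4 + 179*u^3 + 171*u^2 - 21*u + 33)/(27*u^12 + 270*u^11 + 873*u^10 + 1036*u^9 + 1176*u^8 + 2466*u^7 + 377*u^6 + 2028*u^5 + 300*u^4 + 494*u^3 + 189*u^2 + 24*u + 1)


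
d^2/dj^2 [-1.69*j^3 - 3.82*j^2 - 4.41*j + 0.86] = -10.14*j - 7.64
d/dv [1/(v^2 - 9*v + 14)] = (9 - 2*v)/(v^2 - 9*v + 14)^2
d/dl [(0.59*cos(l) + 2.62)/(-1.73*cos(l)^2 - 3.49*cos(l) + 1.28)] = (1.0207*sin(l)^2 - 9.0652*cos(l) - 10.9197)*sin(l)/(1.73*cos(l)^2 + 3.49*cos(l) - 1.28)^2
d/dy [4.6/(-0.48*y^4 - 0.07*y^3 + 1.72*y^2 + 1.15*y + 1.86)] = (8.832*y^3 + 0.966*y^2 - 15.824*y - 5.29)/(-0.48*y^4 - 0.07*y^3 + 1.72*y^2 + 1.15*y + 1.86)^2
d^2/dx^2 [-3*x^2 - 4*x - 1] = -6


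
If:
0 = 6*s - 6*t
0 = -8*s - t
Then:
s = 0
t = 0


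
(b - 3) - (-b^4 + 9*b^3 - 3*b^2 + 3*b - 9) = b^4 - 9*b^3 + 3*b^2 - 2*b + 6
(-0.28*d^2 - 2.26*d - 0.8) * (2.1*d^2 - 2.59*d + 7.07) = -0.588*d^4 - 4.0208*d^3 + 2.1938*d^2 - 13.9062*d - 5.656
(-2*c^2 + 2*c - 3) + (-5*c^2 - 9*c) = -7*c^2 - 7*c - 3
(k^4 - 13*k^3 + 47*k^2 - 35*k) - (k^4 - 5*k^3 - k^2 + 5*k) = -8*k^3 + 48*k^2 - 40*k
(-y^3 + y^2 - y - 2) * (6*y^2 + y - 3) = -6*y^5 + 5*y^4 - 2*y^3 - 16*y^2 + y + 6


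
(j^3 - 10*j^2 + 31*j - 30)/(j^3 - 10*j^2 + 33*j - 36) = (j^2 - 7*j + 10)/(j^2 - 7*j + 12)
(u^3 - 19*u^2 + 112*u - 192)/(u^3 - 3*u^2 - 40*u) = (u^2 - 11*u + 24)/(u*(u + 5))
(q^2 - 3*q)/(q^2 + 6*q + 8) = q*(q - 3)/(q^2 + 6*q + 8)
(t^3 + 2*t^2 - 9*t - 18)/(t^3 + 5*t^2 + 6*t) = (t - 3)/t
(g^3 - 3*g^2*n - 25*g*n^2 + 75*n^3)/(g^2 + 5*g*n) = g - 8*n + 15*n^2/g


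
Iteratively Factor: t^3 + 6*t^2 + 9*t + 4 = (t + 4)*(t^2 + 2*t + 1) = (t + 1)*(t + 4)*(t + 1)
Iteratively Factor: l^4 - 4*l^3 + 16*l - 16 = (l + 2)*(l^3 - 6*l^2 + 12*l - 8) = (l - 2)*(l + 2)*(l^2 - 4*l + 4) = (l - 2)^2*(l + 2)*(l - 2)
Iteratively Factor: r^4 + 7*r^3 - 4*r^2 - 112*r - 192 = (r + 3)*(r^3 + 4*r^2 - 16*r - 64) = (r - 4)*(r + 3)*(r^2 + 8*r + 16) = (r - 4)*(r + 3)*(r + 4)*(r + 4)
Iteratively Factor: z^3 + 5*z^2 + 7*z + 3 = (z + 1)*(z^2 + 4*z + 3) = (z + 1)*(z + 3)*(z + 1)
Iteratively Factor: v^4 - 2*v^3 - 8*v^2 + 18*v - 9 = (v - 1)*(v^3 - v^2 - 9*v + 9) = (v - 1)*(v + 3)*(v^2 - 4*v + 3) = (v - 3)*(v - 1)*(v + 3)*(v - 1)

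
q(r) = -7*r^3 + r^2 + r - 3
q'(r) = -21*r^2 + 2*r + 1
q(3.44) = -272.68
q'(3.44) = -240.63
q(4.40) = -575.53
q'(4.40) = -396.76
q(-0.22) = -3.10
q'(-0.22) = -0.46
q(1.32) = -16.04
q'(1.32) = -32.95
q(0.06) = -2.94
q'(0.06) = 1.04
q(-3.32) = 260.86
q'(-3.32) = -237.11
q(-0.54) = -2.15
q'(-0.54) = -6.20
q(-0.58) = -1.88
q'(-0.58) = -7.22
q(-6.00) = 1539.00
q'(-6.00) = -767.00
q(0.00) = -3.00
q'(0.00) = 1.00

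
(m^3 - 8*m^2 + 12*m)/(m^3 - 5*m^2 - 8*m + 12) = m*(m - 2)/(m^2 + m - 2)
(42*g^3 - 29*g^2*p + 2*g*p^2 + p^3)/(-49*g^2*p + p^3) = (6*g^2 - 5*g*p + p^2)/(p*(-7*g + p))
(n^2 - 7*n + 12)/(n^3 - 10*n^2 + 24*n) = (n - 3)/(n*(n - 6))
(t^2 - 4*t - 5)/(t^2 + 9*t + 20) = (t^2 - 4*t - 5)/(t^2 + 9*t + 20)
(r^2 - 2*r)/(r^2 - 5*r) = (r - 2)/(r - 5)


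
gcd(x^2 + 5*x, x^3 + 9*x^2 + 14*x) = x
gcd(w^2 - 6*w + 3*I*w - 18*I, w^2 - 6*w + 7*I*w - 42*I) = w - 6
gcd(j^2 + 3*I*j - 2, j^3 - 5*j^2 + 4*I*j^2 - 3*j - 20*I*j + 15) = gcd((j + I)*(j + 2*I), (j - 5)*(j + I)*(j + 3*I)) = j + I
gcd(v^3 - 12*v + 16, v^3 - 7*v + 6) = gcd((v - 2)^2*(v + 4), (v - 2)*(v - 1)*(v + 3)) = v - 2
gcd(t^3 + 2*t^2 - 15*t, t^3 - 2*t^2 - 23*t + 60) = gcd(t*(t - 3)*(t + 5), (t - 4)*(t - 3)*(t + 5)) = t^2 + 2*t - 15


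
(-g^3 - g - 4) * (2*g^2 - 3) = -2*g^5 + g^3 - 8*g^2 + 3*g + 12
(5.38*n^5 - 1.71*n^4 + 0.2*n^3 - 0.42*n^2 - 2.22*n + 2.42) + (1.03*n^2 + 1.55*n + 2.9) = 5.38*n^5 - 1.71*n^4 + 0.2*n^3 + 0.61*n^2 - 0.67*n + 5.32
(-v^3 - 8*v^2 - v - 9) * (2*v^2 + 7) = -2*v^5 - 16*v^4 - 9*v^3 - 74*v^2 - 7*v - 63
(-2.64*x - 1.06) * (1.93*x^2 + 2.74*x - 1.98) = -5.0952*x^3 - 9.2794*x^2 + 2.3228*x + 2.0988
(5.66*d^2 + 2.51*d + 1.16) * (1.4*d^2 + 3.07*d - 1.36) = 7.924*d^4 + 20.8902*d^3 + 1.6321*d^2 + 0.1476*d - 1.5776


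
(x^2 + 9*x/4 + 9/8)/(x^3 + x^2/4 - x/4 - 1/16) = 2*(8*x^2 + 18*x + 9)/(16*x^3 + 4*x^2 - 4*x - 1)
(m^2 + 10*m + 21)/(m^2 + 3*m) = (m + 7)/m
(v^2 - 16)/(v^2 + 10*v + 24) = (v - 4)/(v + 6)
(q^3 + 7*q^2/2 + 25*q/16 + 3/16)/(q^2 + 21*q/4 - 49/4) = (16*q^3 + 56*q^2 + 25*q + 3)/(4*(4*q^2 + 21*q - 49))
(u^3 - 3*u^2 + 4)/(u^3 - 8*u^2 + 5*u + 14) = (u - 2)/(u - 7)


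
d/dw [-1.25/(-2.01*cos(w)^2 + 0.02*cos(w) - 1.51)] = (5.025*cos(w) - 0.025)*sin(w)/(2.01*cos(w)^2 - 0.02*cos(w) + 1.51)^2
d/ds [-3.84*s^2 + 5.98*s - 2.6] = 5.98 - 7.68*s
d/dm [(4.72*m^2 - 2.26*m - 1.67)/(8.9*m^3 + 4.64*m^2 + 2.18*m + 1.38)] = (-42.008*m^4 + 40.228*m^3 + 65.365*m^2 + 28.5248*m + 0.521800000000001)/(79.21*m^6 + 82.592*m^5 + 60.3336*m^4 + 44.7944*m^3 + 17.5588*m^2 + 6.0168*m + 1.9044)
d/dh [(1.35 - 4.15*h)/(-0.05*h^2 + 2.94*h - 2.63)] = (-0.2075*h^2 + 0.135*h + 6.9455)/(0.0025*h^4 - 0.294*h^3 + 8.9066*h^2 - 15.4644*h + 6.9169)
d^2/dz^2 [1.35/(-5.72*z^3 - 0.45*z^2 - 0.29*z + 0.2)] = ((46.332*z + 1.215)*(5.72*z^3 + 0.45*z^2 + 0.29*z - 0.2) - 1.35*(17.16*z^2 + 0.9*z + 0.29)*(34.32*z^2 + 1.8*z + 0.58))/(5.72*z^3 + 0.45*z^2 + 0.29*z - 0.2)^3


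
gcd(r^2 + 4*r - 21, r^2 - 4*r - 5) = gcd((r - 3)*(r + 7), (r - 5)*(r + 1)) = 1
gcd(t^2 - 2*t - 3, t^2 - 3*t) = t - 3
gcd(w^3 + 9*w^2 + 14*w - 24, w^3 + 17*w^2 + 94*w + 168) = w^2 + 10*w + 24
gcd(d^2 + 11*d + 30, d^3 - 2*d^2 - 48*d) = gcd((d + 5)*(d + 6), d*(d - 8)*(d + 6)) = d + 6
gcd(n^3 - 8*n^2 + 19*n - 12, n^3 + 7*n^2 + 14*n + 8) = 1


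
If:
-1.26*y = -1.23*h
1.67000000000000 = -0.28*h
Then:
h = -5.96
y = -5.82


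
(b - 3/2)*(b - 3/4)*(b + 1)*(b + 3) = b^4 + 7*b^3/4 - 39*b^2/8 - 9*b/4 + 27/8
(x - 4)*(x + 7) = x^2 + 3*x - 28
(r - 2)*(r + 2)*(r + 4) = r^3 + 4*r^2 - 4*r - 16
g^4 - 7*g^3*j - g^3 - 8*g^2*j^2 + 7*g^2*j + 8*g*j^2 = g*(g - 1)*(g - 8*j)*(g + j)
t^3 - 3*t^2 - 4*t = t*(t - 4)*(t + 1)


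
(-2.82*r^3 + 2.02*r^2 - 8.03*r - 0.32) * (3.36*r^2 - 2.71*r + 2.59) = -9.4752*r^5 + 14.4294*r^4 - 39.7588*r^3 + 25.9179*r^2 - 19.9305*r - 0.8288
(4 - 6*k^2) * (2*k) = -12*k^3 + 8*k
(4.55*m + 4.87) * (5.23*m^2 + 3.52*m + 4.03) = 23.7965*m^3 + 41.4861*m^2 + 35.4789*m + 19.6261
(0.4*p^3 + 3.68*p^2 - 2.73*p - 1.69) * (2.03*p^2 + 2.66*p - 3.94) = 0.812*p^5 + 8.5344*p^4 + 2.6709*p^3 - 25.1917*p^2 + 6.2608*p + 6.6586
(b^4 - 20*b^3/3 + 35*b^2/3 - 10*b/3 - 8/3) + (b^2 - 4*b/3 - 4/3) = b^4 - 20*b^3/3 + 38*b^2/3 - 14*b/3 - 4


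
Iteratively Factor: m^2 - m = (m - 1)*(m)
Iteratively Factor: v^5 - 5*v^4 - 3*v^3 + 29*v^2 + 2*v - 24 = (v + 1)*(v^4 - 6*v^3 + 3*v^2 + 26*v - 24) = (v - 3)*(v + 1)*(v^3 - 3*v^2 - 6*v + 8) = (v - 3)*(v + 1)*(v + 2)*(v^2 - 5*v + 4) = (v - 4)*(v - 3)*(v + 1)*(v + 2)*(v - 1)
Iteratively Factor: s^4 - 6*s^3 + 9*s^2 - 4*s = (s - 4)*(s^3 - 2*s^2 + s) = (s - 4)*(s - 1)*(s^2 - s) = s*(s - 4)*(s - 1)*(s - 1)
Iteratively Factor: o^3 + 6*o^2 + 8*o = (o + 2)*(o^2 + 4*o) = o*(o + 2)*(o + 4)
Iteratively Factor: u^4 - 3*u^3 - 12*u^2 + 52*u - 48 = (u - 2)*(u^3 - u^2 - 14*u + 24) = (u - 2)^2*(u^2 + u - 12) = (u - 3)*(u - 2)^2*(u + 4)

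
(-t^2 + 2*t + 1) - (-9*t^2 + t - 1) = 8*t^2 + t + 2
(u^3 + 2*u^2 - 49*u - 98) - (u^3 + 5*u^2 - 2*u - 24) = -3*u^2 - 47*u - 74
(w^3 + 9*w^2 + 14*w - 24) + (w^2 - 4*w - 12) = w^3 + 10*w^2 + 10*w - 36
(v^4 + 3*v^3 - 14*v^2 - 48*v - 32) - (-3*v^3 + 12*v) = v^4 + 6*v^3 - 14*v^2 - 60*v - 32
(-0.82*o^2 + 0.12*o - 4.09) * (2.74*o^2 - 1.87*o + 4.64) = -2.2468*o^4 + 1.8622*o^3 - 15.2358*o^2 + 8.2051*o - 18.9776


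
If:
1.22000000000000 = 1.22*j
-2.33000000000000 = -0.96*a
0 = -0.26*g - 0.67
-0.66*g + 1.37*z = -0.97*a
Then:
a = 2.43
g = -2.58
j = 1.00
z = -2.96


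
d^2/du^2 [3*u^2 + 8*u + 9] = 6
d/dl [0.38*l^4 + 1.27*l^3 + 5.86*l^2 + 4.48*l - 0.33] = 1.52*l^3 + 3.81*l^2 + 11.72*l + 4.48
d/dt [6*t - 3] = 6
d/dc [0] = 0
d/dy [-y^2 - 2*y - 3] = -2*y - 2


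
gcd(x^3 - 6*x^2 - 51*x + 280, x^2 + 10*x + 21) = x + 7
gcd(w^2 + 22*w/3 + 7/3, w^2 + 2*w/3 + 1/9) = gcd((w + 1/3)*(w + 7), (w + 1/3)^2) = w + 1/3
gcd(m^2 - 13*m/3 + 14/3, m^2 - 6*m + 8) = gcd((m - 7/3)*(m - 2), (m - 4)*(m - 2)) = m - 2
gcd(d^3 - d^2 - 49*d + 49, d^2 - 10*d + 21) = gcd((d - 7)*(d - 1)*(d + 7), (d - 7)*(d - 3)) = d - 7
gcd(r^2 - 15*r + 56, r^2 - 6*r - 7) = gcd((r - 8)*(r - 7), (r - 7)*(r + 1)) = r - 7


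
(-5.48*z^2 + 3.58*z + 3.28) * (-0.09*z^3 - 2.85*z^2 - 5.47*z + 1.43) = 0.4932*z^5 + 15.2958*z^4 + 19.4774*z^3 - 36.767*z^2 - 12.8222*z + 4.6904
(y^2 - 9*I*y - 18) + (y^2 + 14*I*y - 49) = 2*y^2 + 5*I*y - 67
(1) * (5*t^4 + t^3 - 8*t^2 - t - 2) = 5*t^4 + t^3 - 8*t^2 - t - 2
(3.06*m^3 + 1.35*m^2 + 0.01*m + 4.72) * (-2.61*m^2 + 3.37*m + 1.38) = -7.9866*m^5 + 6.7887*m^4 + 8.7462*m^3 - 10.4225*m^2 + 15.9202*m + 6.5136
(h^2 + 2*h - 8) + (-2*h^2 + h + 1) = -h^2 + 3*h - 7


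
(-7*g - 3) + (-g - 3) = -8*g - 6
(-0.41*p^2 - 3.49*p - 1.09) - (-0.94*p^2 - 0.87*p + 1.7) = 0.53*p^2 - 2.62*p - 2.79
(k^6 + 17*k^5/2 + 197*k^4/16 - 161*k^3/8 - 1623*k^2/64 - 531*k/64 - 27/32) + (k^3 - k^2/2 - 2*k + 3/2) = k^6 + 17*k^5/2 + 197*k^4/16 - 153*k^3/8 - 1655*k^2/64 - 659*k/64 + 21/32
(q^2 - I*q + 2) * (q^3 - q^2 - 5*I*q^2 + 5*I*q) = q^5 - q^4 - 6*I*q^4 - 3*q^3 + 6*I*q^3 + 3*q^2 - 10*I*q^2 + 10*I*q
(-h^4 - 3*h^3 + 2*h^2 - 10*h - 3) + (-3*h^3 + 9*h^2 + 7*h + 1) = -h^4 - 6*h^3 + 11*h^2 - 3*h - 2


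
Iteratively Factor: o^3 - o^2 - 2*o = (o - 2)*(o^2 + o) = (o - 2)*(o + 1)*(o)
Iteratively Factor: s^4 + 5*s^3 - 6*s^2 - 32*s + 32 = (s + 4)*(s^3 + s^2 - 10*s + 8) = (s - 1)*(s + 4)*(s^2 + 2*s - 8) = (s - 2)*(s - 1)*(s + 4)*(s + 4)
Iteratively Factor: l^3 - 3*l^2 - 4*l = (l - 4)*(l^2 + l) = (l - 4)*(l + 1)*(l)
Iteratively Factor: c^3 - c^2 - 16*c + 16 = (c - 4)*(c^2 + 3*c - 4) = (c - 4)*(c - 1)*(c + 4)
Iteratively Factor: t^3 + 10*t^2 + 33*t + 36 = (t + 3)*(t^2 + 7*t + 12) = (t + 3)*(t + 4)*(t + 3)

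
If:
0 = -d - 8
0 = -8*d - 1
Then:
No Solution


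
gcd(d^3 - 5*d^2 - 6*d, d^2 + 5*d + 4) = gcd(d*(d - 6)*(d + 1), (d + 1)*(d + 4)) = d + 1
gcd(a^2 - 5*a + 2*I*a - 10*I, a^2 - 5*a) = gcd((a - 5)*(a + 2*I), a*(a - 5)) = a - 5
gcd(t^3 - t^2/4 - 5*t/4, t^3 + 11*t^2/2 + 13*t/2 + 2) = t + 1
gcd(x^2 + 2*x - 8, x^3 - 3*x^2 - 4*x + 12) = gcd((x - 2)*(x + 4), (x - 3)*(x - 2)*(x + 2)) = x - 2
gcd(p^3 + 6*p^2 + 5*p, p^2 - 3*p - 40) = p + 5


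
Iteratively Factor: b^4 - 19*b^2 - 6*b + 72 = (b - 4)*(b^3 + 4*b^2 - 3*b - 18) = (b - 4)*(b + 3)*(b^2 + b - 6) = (b - 4)*(b - 2)*(b + 3)*(b + 3)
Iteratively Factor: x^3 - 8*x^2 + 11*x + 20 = (x - 4)*(x^2 - 4*x - 5) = (x - 5)*(x - 4)*(x + 1)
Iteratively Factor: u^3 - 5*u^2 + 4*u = (u - 1)*(u^2 - 4*u) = (u - 4)*(u - 1)*(u)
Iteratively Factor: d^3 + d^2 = (d)*(d^2 + d) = d^2*(d + 1)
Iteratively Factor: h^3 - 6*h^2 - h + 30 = (h + 2)*(h^2 - 8*h + 15) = (h - 5)*(h + 2)*(h - 3)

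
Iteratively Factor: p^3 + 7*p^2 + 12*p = (p + 3)*(p^2 + 4*p) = p*(p + 3)*(p + 4)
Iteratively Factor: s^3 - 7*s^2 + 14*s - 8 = (s - 4)*(s^2 - 3*s + 2) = (s - 4)*(s - 1)*(s - 2)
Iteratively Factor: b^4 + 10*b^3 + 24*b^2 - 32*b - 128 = (b + 4)*(b^3 + 6*b^2 - 32) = (b + 4)^2*(b^2 + 2*b - 8) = (b + 4)^3*(b - 2)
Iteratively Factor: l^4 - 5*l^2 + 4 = (l - 2)*(l^3 + 2*l^2 - l - 2) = (l - 2)*(l + 1)*(l^2 + l - 2) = (l - 2)*(l - 1)*(l + 1)*(l + 2)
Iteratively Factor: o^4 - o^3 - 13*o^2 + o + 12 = (o + 1)*(o^3 - 2*o^2 - 11*o + 12) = (o - 4)*(o + 1)*(o^2 + 2*o - 3) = (o - 4)*(o - 1)*(o + 1)*(o + 3)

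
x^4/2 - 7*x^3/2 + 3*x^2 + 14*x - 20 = (x/2 + 1)*(x - 5)*(x - 2)^2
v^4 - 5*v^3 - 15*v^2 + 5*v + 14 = (v - 7)*(v - 1)*(v + 1)*(v + 2)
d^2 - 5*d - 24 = (d - 8)*(d + 3)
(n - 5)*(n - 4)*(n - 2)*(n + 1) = n^4 - 10*n^3 + 27*n^2 - 2*n - 40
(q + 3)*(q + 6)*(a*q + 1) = a*q^3 + 9*a*q^2 + 18*a*q + q^2 + 9*q + 18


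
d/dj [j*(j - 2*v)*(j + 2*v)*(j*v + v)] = v*(4*j^3 + 3*j^2 - 8*j*v^2 - 4*v^2)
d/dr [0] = 0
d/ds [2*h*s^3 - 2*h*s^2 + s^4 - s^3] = s*(6*h*s - 4*h + 4*s^2 - 3*s)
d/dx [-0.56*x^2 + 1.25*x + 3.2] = 1.25 - 1.12*x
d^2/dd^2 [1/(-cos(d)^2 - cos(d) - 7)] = (4*sin(d)^4 + 25*sin(d)^2 - 43*cos(d)/4 + 3*cos(3*d)/4 - 17)/(-sin(d)^2 + cos(d) + 8)^3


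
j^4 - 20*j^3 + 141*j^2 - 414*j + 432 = (j - 8)*(j - 6)*(j - 3)^2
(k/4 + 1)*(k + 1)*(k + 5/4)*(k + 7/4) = k^4/4 + 2*k^3 + 339*k^2/64 + 367*k/64 + 35/16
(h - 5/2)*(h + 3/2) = h^2 - h - 15/4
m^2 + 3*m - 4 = (m - 1)*(m + 4)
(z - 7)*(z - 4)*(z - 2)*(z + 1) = z^4 - 12*z^3 + 37*z^2 - 6*z - 56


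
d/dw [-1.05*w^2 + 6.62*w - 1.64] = 6.62 - 2.1*w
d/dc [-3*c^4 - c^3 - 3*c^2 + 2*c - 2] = -12*c^3 - 3*c^2 - 6*c + 2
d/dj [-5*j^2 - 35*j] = -10*j - 35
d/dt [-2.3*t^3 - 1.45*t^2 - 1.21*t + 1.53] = -6.9*t^2 - 2.9*t - 1.21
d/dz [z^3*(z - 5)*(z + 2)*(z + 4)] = z^2*(6*z^3 + 5*z^2 - 88*z - 120)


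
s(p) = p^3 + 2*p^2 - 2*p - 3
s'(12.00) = 478.00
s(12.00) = 1989.00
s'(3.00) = 37.00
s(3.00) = 36.00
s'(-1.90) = 1.23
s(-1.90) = 1.16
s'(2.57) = 28.09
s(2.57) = 22.04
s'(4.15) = 66.27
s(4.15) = 94.62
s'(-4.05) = 31.01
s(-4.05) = -28.53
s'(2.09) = 19.46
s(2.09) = 10.69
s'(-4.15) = 33.07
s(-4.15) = -31.73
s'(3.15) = 40.37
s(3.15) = 41.80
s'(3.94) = 60.33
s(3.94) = 81.33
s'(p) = 3*p^2 + 4*p - 2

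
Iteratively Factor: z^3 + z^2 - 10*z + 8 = (z - 1)*(z^2 + 2*z - 8) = (z - 2)*(z - 1)*(z + 4)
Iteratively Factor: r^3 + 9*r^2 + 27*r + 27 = (r + 3)*(r^2 + 6*r + 9) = (r + 3)^2*(r + 3)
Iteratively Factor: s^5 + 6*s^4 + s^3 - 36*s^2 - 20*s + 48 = (s - 2)*(s^4 + 8*s^3 + 17*s^2 - 2*s - 24) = (s - 2)*(s + 3)*(s^3 + 5*s^2 + 2*s - 8) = (s - 2)*(s + 3)*(s + 4)*(s^2 + s - 2) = (s - 2)*(s + 2)*(s + 3)*(s + 4)*(s - 1)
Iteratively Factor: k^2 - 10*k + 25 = (k - 5)*(k - 5)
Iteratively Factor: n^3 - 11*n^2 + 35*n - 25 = (n - 5)*(n^2 - 6*n + 5) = (n - 5)^2*(n - 1)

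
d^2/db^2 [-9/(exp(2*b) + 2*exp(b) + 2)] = 18*(-4*(exp(b) + 1)^2*exp(b) + (2*exp(b) + 1)*(exp(2*b) + 2*exp(b) + 2))*exp(b)/(exp(2*b) + 2*exp(b) + 2)^3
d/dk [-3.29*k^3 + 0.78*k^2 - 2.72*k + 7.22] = -9.87*k^2 + 1.56*k - 2.72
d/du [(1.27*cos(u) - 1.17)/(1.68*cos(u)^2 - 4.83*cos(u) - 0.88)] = (2.1336*cos(u)^2 - 3.9312*cos(u) + 6.7687)*sin(u)/(2.8224*cos(u)^4 - 16.2288*cos(u)^3 + 20.3721*cos(u)^2 + 8.5008*cos(u) + 0.7744)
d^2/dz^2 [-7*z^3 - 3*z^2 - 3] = -42*z - 6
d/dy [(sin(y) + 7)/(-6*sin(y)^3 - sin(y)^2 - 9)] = (12*sin(y)^3 + 127*sin(y)^2 + 14*sin(y) - 9)*cos(y)/(6*sin(y)^3 + sin(y)^2 + 9)^2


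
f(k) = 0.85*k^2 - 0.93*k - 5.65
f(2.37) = -3.08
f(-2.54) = 2.20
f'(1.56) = 1.72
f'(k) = 1.7*k - 0.93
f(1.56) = -5.03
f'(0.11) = -0.74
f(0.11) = -5.74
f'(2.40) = 3.15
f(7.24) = 32.17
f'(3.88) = 5.67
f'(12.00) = 19.47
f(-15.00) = 199.55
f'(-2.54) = -5.25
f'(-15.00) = -26.43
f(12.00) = 105.59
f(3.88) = 3.54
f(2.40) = -2.99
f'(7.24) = 11.38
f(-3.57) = 8.50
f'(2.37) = 3.10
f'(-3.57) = -7.00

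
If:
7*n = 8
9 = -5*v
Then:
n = 8/7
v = -9/5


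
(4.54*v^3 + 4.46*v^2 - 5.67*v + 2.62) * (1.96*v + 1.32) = 8.8984*v^4 + 14.7344*v^3 - 5.226*v^2 - 2.3492*v + 3.4584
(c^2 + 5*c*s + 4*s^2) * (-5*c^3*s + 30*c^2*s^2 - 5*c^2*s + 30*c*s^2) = -5*c^5*s + 5*c^4*s^2 - 5*c^4*s + 130*c^3*s^3 + 5*c^3*s^2 + 120*c^2*s^4 + 130*c^2*s^3 + 120*c*s^4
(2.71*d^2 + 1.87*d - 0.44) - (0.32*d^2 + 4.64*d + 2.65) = 2.39*d^2 - 2.77*d - 3.09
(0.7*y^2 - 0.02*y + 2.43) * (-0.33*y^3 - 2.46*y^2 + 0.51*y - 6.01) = -0.231*y^5 - 1.7154*y^4 - 0.3957*y^3 - 10.195*y^2 + 1.3595*y - 14.6043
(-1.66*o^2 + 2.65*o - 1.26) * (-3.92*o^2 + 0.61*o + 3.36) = 6.5072*o^4 - 11.4006*o^3 + 0.9781*o^2 + 8.1354*o - 4.2336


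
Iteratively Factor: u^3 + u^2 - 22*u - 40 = (u + 4)*(u^2 - 3*u - 10) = (u - 5)*(u + 4)*(u + 2)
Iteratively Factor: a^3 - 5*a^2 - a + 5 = (a + 1)*(a^2 - 6*a + 5) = (a - 1)*(a + 1)*(a - 5)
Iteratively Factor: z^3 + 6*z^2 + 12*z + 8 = (z + 2)*(z^2 + 4*z + 4) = (z + 2)^2*(z + 2)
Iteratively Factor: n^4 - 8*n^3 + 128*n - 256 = (n - 4)*(n^3 - 4*n^2 - 16*n + 64) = (n - 4)*(n + 4)*(n^2 - 8*n + 16) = (n - 4)^2*(n + 4)*(n - 4)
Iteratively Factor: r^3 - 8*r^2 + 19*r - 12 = (r - 3)*(r^2 - 5*r + 4) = (r - 4)*(r - 3)*(r - 1)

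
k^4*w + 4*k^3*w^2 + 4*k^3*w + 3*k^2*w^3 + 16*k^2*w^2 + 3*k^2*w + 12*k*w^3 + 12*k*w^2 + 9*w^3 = (k + 3)*(k + w)*(k + 3*w)*(k*w + w)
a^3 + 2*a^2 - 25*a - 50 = (a - 5)*(a + 2)*(a + 5)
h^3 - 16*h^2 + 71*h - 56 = (h - 8)*(h - 7)*(h - 1)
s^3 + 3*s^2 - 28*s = s*(s - 4)*(s + 7)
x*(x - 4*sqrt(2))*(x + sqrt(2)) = x^3 - 3*sqrt(2)*x^2 - 8*x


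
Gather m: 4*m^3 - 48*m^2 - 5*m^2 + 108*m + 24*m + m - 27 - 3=4*m^3 - 53*m^2 + 133*m - 30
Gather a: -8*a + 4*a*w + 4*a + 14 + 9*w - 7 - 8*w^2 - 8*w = a*(4*w - 4) - 8*w^2 + w + 7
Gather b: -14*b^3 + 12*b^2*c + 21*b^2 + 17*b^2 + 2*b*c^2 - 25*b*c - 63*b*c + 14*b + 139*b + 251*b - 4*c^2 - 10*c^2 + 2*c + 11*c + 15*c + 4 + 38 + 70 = -14*b^3 + b^2*(12*c + 38) + b*(2*c^2 - 88*c + 404) - 14*c^2 + 28*c + 112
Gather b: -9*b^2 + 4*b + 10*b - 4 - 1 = -9*b^2 + 14*b - 5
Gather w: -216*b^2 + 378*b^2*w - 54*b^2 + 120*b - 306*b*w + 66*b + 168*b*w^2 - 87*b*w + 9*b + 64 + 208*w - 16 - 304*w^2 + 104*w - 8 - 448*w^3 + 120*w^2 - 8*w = -270*b^2 + 195*b - 448*w^3 + w^2*(168*b - 184) + w*(378*b^2 - 393*b + 304) + 40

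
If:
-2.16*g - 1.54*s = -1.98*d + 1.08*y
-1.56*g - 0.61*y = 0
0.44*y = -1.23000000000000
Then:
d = 0.777777777777778*s - 0.332326764144946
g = 1.09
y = -2.80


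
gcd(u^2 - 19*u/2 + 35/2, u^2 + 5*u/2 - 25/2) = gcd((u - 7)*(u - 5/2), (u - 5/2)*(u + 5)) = u - 5/2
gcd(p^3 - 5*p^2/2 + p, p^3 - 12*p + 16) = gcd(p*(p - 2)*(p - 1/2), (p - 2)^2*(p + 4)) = p - 2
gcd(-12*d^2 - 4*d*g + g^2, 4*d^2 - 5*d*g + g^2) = 1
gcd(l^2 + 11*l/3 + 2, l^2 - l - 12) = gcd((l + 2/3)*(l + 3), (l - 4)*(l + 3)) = l + 3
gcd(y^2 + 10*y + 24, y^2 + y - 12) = y + 4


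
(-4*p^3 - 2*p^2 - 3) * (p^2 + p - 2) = -4*p^5 - 6*p^4 + 6*p^3 + p^2 - 3*p + 6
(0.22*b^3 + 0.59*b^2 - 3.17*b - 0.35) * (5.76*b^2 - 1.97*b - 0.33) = 1.2672*b^5 + 2.965*b^4 - 19.4941*b^3 + 4.0342*b^2 + 1.7356*b + 0.1155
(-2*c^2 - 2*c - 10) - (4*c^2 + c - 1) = -6*c^2 - 3*c - 9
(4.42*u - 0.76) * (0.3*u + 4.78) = 1.326*u^2 + 20.8996*u - 3.6328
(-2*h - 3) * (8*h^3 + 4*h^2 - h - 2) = -16*h^4 - 32*h^3 - 10*h^2 + 7*h + 6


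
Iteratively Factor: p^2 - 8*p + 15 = (p - 3)*(p - 5)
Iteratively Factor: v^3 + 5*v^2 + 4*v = (v + 1)*(v^2 + 4*v) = (v + 1)*(v + 4)*(v)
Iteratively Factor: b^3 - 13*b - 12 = (b + 1)*(b^2 - b - 12) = (b - 4)*(b + 1)*(b + 3)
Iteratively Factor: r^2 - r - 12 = (r + 3)*(r - 4)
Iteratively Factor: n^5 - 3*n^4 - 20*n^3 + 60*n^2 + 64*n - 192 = (n - 2)*(n^4 - n^3 - 22*n^2 + 16*n + 96) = (n - 2)*(n + 2)*(n^3 - 3*n^2 - 16*n + 48) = (n - 3)*(n - 2)*(n + 2)*(n^2 - 16) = (n - 3)*(n - 2)*(n + 2)*(n + 4)*(n - 4)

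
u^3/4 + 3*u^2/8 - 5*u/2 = u*(u/4 + 1)*(u - 5/2)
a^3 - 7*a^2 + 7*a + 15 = (a - 5)*(a - 3)*(a + 1)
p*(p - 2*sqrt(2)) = p^2 - 2*sqrt(2)*p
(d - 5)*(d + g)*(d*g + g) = d^3*g + d^2*g^2 - 4*d^2*g - 4*d*g^2 - 5*d*g - 5*g^2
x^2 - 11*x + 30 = (x - 6)*(x - 5)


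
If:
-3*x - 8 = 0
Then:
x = -8/3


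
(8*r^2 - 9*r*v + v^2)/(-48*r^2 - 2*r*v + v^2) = (-r + v)/(6*r + v)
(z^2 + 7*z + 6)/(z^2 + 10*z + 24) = (z + 1)/(z + 4)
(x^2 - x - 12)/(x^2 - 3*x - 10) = (-x^2 + x + 12)/(-x^2 + 3*x + 10)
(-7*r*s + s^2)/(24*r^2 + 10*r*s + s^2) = s*(-7*r + s)/(24*r^2 + 10*r*s + s^2)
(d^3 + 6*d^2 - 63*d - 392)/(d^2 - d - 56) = d + 7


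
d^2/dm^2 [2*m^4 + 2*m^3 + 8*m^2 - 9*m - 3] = 24*m^2 + 12*m + 16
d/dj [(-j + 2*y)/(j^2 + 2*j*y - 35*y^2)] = (-j^2 - 2*j*y + 35*y^2 + 2*(j - 2*y)*(j + y))/(j^2 + 2*j*y - 35*y^2)^2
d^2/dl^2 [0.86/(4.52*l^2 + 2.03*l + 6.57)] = (-35.140288*l^2 - 15.782032*l + 0.86*(9.04*l + 2.03)*(18.08*l + 4.06) - 51.077808)/(4.52*l^2 + 2.03*l + 6.57)^3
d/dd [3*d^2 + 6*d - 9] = 6*d + 6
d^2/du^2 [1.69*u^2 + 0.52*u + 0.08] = 3.38000000000000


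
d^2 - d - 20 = (d - 5)*(d + 4)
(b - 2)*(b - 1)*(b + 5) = b^3 + 2*b^2 - 13*b + 10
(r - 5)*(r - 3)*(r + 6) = r^3 - 2*r^2 - 33*r + 90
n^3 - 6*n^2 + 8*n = n*(n - 4)*(n - 2)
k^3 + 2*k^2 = k^2*(k + 2)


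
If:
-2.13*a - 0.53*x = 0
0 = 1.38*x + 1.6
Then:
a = 0.29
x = -1.16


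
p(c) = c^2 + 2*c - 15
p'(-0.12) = 1.76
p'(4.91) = 11.82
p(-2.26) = -14.41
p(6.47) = 39.80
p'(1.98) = 5.96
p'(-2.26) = -2.52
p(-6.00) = 9.00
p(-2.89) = -12.43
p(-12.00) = 105.00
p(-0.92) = -15.99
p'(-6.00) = -10.00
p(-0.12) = -15.23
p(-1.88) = -15.23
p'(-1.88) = -1.76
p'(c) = 2*c + 2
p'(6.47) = 14.94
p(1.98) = -7.12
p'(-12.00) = -22.00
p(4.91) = 18.93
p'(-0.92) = 0.16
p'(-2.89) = -3.78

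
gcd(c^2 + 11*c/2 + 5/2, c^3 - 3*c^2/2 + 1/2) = c + 1/2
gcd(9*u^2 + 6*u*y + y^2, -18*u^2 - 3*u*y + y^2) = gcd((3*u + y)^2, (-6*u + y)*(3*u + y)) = 3*u + y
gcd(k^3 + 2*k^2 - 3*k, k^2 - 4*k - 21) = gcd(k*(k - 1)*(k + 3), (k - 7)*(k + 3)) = k + 3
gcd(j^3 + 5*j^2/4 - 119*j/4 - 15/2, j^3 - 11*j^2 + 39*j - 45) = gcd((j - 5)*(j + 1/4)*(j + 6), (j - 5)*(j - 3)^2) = j - 5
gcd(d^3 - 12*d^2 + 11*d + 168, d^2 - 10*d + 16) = d - 8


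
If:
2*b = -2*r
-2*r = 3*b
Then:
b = 0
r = 0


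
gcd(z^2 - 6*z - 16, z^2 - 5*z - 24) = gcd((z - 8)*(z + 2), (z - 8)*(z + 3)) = z - 8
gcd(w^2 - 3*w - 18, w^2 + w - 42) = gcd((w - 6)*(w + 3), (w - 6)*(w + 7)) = w - 6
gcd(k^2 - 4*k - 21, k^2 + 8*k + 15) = k + 3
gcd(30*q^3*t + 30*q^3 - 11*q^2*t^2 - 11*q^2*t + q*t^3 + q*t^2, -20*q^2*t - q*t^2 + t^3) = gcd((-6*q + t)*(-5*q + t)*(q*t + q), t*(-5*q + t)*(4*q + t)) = 5*q - t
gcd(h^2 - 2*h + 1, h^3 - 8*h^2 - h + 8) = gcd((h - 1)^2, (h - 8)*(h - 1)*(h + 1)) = h - 1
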